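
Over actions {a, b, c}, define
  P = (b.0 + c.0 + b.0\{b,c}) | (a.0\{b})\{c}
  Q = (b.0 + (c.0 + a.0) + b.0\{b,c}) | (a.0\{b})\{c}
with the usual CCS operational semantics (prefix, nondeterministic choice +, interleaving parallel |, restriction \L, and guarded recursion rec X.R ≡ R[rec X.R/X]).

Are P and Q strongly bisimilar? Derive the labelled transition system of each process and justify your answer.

LTS(P): 6 reachable states
  p0 = (b.0 + c.0 + b.0\{b,c}) | (a.0\{b})\{c} → =a=> p1, =b=> p2, =b=> p3, =c=> p2
  p1 = (b.0 + c.0 + b.0\{b,c}) | 0\{b}\{c} → =b=> p4, =b=> p5, =c=> p4
  p2 = 0 | (a.0\{b})\{c} → =a=> p4
  p3 = 0\{b,c} | (a.0\{b})\{c} → =a=> p5
  p4 = 0 | 0\{b}\{c} → deadlocked
  p5 = 0\{b,c} | 0\{b}\{c} → deadlocked
LTS(Q): 6 reachable states
  q0 = (b.0 + (c.0 + a.0) + b.0\{b,c}) | (a.0\{b})\{c} → =a=> q1, =a=> q2, =b=> q2, =b=> q3, =c=> q2
  q1 = (b.0 + (c.0 + a.0) + b.0\{b,c}) | 0\{b}\{c} → =a=> q4, =b=> q4, =b=> q5, =c=> q4
  q2 = 0 | (a.0\{b})\{c} → =a=> q4
  q3 = 0\{b,c} | (a.0\{b})\{c} → =a=> q5
  q4 = 0 | 0\{b}\{c} → deadlocked
  q5 = 0\{b,c} | 0\{b}\{c} → deadlocked
Coarsest stable partition (strong bisimilarity classes):
  B0 = {p0}
  B1 = {p1}
  B2 = {p4, p5, q4, q5}
  B3 = {p2, p3, q2, q3}
  B4 = {q0}
  B5 = {q1}
p0 ∈ B0, q0 ∈ B4 → different blocks

NO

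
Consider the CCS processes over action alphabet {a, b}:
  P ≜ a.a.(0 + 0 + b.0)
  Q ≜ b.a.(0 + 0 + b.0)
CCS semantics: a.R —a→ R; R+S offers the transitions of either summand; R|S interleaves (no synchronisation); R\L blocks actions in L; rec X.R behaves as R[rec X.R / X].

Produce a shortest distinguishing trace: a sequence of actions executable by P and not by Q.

P's transition system — 4 states:
  s0 = a.a.(0 + 0 + b.0) ⊢ —a→ s1
  s1 = a.(0 + 0 + b.0) ⊢ —a→ s2
  s2 = 0 + 0 + b.0 ⊢ —b→ s3
  s3 = 0 ⊢ (no moves)
Q's transition system — 4 states:
  t0 = b.a.(0 + 0 + b.0) ⊢ —b→ t1
  t1 = a.(0 + 0 + b.0) ⊢ —a→ t2
  t2 = 0 + 0 + b.0 ⊢ —b→ t3
  t3 = 0 ⊢ (no moves)
Run σ = ⟨a⟩ on P: start {s0}
  [1] a ⇒ {s1}
  ✓ P
Run σ = ⟨a⟩ on Q: start {t0}
  [1] a ⇒ no successor for Q

a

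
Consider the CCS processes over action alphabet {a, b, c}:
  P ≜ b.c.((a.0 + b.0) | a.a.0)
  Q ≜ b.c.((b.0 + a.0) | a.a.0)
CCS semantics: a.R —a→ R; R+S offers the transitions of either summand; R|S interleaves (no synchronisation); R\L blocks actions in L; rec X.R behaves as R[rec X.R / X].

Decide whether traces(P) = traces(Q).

P's transition system — 8 states:
  u0 = b.c.((a.0 + b.0) | a.a.0) | --b--▸ u1
  u1 = c.((a.0 + b.0) | a.a.0) | --c--▸ u2
  u2 = (a.0 + b.0) | a.a.0 | --a--▸ u3, --a--▸ u4, --b--▸ u4
  u3 = (a.0 + b.0) | a.0 | --a--▸ u5, --a--▸ u6, --b--▸ u6
  u4 = 0 | a.a.0 | --a--▸ u6
  u5 = (a.0 + b.0) | 0 | --a--▸ u7, --b--▸ u7
  u6 = 0 | a.0 | --a--▸ u7
  u7 = 0 | 0 | ·
Q's transition system — 8 states:
  v0 = b.c.((b.0 + a.0) | a.a.0) | --b--▸ v1
  v1 = c.((b.0 + a.0) | a.a.0) | --c--▸ v2
  v2 = (b.0 + a.0) | a.a.0 | --a--▸ v3, --a--▸ v4, --b--▸ v4
  v3 = (b.0 + a.0) | a.0 | --a--▸ v5, --a--▸ v6, --b--▸ v6
  v4 = 0 | a.a.0 | --a--▸ v6
  v5 = (b.0 + a.0) | 0 | --a--▸ v7, --b--▸ v7
  v6 = 0 | a.0 | --a--▸ v7
  v7 = 0 | 0 | ·
Bisimilarity quotient blocks:
  B0 = {u0, v0}
  B1 = {u1, v1}
  B2 = {u2, v2}
  B3 = {u3, v3}
  B4 = {u6, v6}
  B5 = {u7, v7}
  B6 = {u5, v5}
  B7 = {u4, v4}
u0 ∈ B0, v0 ∈ B0 → same block
Bisimilar ⇒ trace-equivalent.

trace-equivalent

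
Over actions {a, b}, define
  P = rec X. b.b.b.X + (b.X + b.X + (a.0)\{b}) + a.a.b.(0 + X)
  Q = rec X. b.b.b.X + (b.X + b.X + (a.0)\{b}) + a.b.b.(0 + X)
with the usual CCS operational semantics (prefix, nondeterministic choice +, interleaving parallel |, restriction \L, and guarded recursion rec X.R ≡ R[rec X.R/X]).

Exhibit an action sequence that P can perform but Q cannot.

LTS(P): 7 reachable states
  s0 = rec X. b.b.b.X + (b.X + b.X + (a.0)\{b}) + a.a.b.(0 + X) | --a--▸ s1, --a--▸ s2, --b--▸ s0, --b--▸ s3
  s1 = 0\{b} | stopped
  s2 = a.b.(0 + (rec X. b.b.b.X + (b.X + b.X + (a.0)\{b}) + a.a.b.(0 + X))) | --a--▸ s4
  s3 = b.b.(rec X. b.b.b.X + (b.X + b.X + (a.0)\{b}) + a.a.b.(0 + X)) | --b--▸ s5
  s4 = b.(0 + (rec X. b.b.b.X + (b.X + b.X + (a.0)\{b}) + a.a.b.(0 + X))) | --b--▸ s6
  s5 = b.(rec X. b.b.b.X + (b.X + b.X + (a.0)\{b}) + a.a.b.(0 + X)) | --b--▸ s0
  s6 = 0 + (rec X. b.b.b.X + (b.X + b.X + (a.0)\{b}) + a.a.b.(0 + X)) | --a--▸ s1, --a--▸ s2, --b--▸ s0, --b--▸ s3
LTS(Q): 7 reachable states
  t0 = rec X. b.b.b.X + (b.X + b.X + (a.0)\{b}) + a.b.b.(0 + X) | --a--▸ t1, --a--▸ t2, --b--▸ t0, --b--▸ t3
  t1 = 0\{b} | stopped
  t2 = b.b.(0 + (rec X. b.b.b.X + (b.X + b.X + (a.0)\{b}) + a.b.b.(0 + X))) | --b--▸ t4
  t3 = b.b.(rec X. b.b.b.X + (b.X + b.X + (a.0)\{b}) + a.b.b.(0 + X)) | --b--▸ t5
  t4 = b.(0 + (rec X. b.b.b.X + (b.X + b.X + (a.0)\{b}) + a.b.b.(0 + X))) | --b--▸ t6
  t5 = b.(rec X. b.b.b.X + (b.X + b.X + (a.0)\{b}) + a.b.b.(0 + X)) | --b--▸ t0
  t6 = 0 + (rec X. b.b.b.X + (b.X + b.X + (a.0)\{b}) + a.b.b.(0 + X)) | --a--▸ t1, --a--▸ t2, --b--▸ t0, --b--▸ t3
Trace ⟨aa⟩ through P, begin at {s0}:
  [1] a ⇒ {s1, s2}
  [2] a ⇒ {s4}
  — P admits the full trace.
Trace ⟨aa⟩ through Q, begin at {t0}:
  [1] a ⇒ {t1, t2}
  [2] a ⇒ ∅ (Q stuck)

aa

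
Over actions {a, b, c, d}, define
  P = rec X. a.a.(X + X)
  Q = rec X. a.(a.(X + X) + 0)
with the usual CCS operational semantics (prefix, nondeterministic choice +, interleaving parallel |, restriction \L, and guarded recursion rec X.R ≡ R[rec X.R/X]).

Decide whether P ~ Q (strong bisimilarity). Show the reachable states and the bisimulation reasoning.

P's transition system — 3 states:
  m0 = rec X. a.a.(X + X) → —a→ m1
  m1 = a.((rec X. a.a.(X + X)) + (rec X. a.a.(X + X))) → —a→ m2
  m2 = (rec X. a.a.(X + X)) + (rec X. a.a.(X + X)) → —a→ m1
Q's transition system — 3 states:
  n0 = rec X. a.(a.(X + X) + 0) → —a→ n1
  n1 = a.((rec X. a.(a.(X + X) + 0)) + (rec X. a.(a.(X + X) + 0))) + 0 → —a→ n2
  n2 = (rec X. a.(a.(X + X) + 0)) + (rec X. a.(a.(X + X) + 0)) → —a→ n1
Bisimilarity quotient blocks:
  B0 = {m0, m1, m2, n0, n1, n2}
m0 ∈ B0, n0 ∈ B0 → same block

YES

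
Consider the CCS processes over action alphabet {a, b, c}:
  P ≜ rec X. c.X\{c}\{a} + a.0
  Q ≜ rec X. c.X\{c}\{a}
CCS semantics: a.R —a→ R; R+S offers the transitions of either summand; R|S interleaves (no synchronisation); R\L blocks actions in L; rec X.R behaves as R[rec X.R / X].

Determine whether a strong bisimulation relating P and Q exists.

P ≁ Q

P's transition system — 3 states:
  s0 = rec X. c.X\{c}\{a} + a.0 has moves --a--▸ s1, --c--▸ s2
  s1 = 0 has moves stopped
  s2 = (rec X. c.X\{c}\{a} + a.0)\{c}\{a} has moves stopped
Q's transition system — 2 states:
  t0 = rec X. c.X\{c}\{a} has moves --c--▸ t1
  t1 = (rec X. c.X\{c}\{a})\{c}\{a} has moves stopped
Partition-refinement fixed point:
  B0 = {s0}
  B1 = {s1, s2, t1}
  B2 = {t0}
s0 ∈ B0, t0 ∈ B2 → different blocks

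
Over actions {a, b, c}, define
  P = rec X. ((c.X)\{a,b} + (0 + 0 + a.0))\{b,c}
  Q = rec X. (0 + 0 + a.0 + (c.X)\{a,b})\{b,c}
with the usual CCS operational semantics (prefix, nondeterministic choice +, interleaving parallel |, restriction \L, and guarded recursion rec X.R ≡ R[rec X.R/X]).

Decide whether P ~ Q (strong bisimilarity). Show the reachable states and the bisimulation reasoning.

Reachable graph of P (2 states):
  u0 = rec X. ((c.X)\{a,b} + (0 + 0 + a.0))\{b,c} has moves -a-> u1
  u1 = 0\{b,c} has moves (no moves)
Reachable graph of Q (2 states):
  v0 = rec X. (0 + 0 + a.0 + (c.X)\{a,b})\{b,c} has moves -a-> v1
  v1 = 0\{b,c} has moves (no moves)
Partition-refinement fixed point:
  B0 = {u0, v0}
  B1 = {u1, v1}
u0 ∈ B0, v0 ∈ B0 → same block

bisimilar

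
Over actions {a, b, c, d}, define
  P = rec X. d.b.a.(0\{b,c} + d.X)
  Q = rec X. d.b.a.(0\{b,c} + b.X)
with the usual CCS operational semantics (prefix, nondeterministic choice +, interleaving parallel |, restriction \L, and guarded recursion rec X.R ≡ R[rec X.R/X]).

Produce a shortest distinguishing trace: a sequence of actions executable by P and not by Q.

dbad

Reachable graph of P (4 states):
  u0 = rec X. d.b.a.(0\{b,c} + d.X) ⊢ -d-> u1
  u1 = b.a.(0\{b,c} + d.(rec X. d.b.a.(0\{b,c} + d.X))) ⊢ -b-> u2
  u2 = a.(0\{b,c} + d.(rec X. d.b.a.(0\{b,c} + d.X))) ⊢ -a-> u3
  u3 = 0\{b,c} + d.(rec X. d.b.a.(0\{b,c} + d.X)) ⊢ -d-> u0
Reachable graph of Q (4 states):
  v0 = rec X. d.b.a.(0\{b,c} + b.X) ⊢ -d-> v1
  v1 = b.a.(0\{b,c} + b.(rec X. d.b.a.(0\{b,c} + b.X))) ⊢ -b-> v2
  v2 = a.(0\{b,c} + b.(rec X. d.b.a.(0\{b,c} + b.X))) ⊢ -a-> v3
  v3 = 0\{b,c} + b.(rec X. d.b.a.(0\{b,c} + b.X)) ⊢ -b-> v0
Run σ = ⟨dbad⟩ on P: start {u0}
  step 1 (d): {u1}
  step 2 (b): {u2}
  step 3 (a): {u3}
  step 4 (d): {u0}
  — P admits the full trace.
Run σ = ⟨dbad⟩ on Q: start {v0}
  step 1 (d): {v1}
  step 2 (b): {v2}
  step 3 (a): {v3}
  step 4 (d): ∅ (Q stuck)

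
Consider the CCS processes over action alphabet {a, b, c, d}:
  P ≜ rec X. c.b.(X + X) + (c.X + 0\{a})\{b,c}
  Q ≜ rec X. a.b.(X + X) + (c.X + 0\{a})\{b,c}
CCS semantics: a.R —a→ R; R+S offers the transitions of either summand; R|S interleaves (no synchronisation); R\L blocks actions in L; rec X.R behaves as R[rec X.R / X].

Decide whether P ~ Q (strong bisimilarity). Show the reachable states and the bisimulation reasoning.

Reachable graph of P (3 states):
  s0 = rec X. c.b.(X + X) + (c.X + 0\{a})\{b,c} has moves —c→ s1
  s1 = b.((rec X. c.b.(X + X) + (c.X + 0\{a})\{b,c}) + (rec X. c.b.(X + X) + (c.X + 0\{a})\{b,c})) has moves —b→ s2
  s2 = (rec X. c.b.(X + X) + (c.X + 0\{a})\{b,c}) + (rec X. c.b.(X + X) + (c.X + 0\{a})\{b,c}) has moves —c→ s1
Reachable graph of Q (3 states):
  t0 = rec X. a.b.(X + X) + (c.X + 0\{a})\{b,c} has moves —a→ t1
  t1 = b.((rec X. a.b.(X + X) + (c.X + 0\{a})\{b,c}) + (rec X. a.b.(X + X) + (c.X + 0\{a})\{b,c})) has moves —b→ t2
  t2 = (rec X. a.b.(X + X) + (c.X + 0\{a})\{b,c}) + (rec X. a.b.(X + X) + (c.X + 0\{a})\{b,c}) has moves —a→ t1
Bisimilarity quotient blocks:
  B0 = {s0, s2}
  B1 = {s1}
  B2 = {t0, t2}
  B3 = {t1}
s0 ∈ B0, t0 ∈ B2 → different blocks

NO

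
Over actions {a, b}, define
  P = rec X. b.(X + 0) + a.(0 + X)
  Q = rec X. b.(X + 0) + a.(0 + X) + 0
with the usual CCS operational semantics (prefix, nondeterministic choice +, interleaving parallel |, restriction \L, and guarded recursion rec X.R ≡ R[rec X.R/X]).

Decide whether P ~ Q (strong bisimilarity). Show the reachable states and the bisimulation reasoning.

YES

P's transition system — 3 states:
  m0 = rec X. b.(X + 0) + a.(0 + X) has moves -a-> m1, -b-> m2
  m1 = 0 + (rec X. b.(X + 0) + a.(0 + X)) has moves -a-> m1, -b-> m2
  m2 = (rec X. b.(X + 0) + a.(0 + X)) + 0 has moves -a-> m1, -b-> m2
Q's transition system — 3 states:
  n0 = rec X. b.(X + 0) + a.(0 + X) + 0 has moves -a-> n1, -b-> n2
  n1 = 0 + (rec X. b.(X + 0) + a.(0 + X) + 0) has moves -a-> n1, -b-> n2
  n2 = (rec X. b.(X + 0) + a.(0 + X) + 0) + 0 has moves -a-> n1, -b-> n2
Coarsest stable partition (strong bisimilarity classes):
  B0 = {m0, m1, m2, n0, n1, n2}
m0 ∈ B0, n0 ∈ B0 → same block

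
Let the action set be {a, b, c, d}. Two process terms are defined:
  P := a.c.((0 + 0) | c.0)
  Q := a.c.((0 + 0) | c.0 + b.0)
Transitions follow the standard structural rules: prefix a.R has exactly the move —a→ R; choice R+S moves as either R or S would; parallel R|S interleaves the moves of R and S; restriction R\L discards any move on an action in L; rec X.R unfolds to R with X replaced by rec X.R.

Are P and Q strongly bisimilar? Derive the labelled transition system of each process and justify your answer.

NO

Reachable graph of P (4 states):
  p0 = a.c.((0 + 0) | c.0) :: -a-> p1
  p1 = c.((0 + 0) | c.0) :: -c-> p2
  p2 = (0 + 0) | c.0 :: -c-> p3
  p3 = (0 + 0) | 0 :: (no moves)
Reachable graph of Q (5 states):
  q0 = a.c.((0 + 0) | c.0 + b.0) :: -a-> q1
  q1 = c.((0 + 0) | c.0 + b.0) :: -c-> q2
  q2 = (0 + 0) | c.0 + b.0 :: -b-> q3, -c-> q4
  q3 = 0 :: (no moves)
  q4 = (0 + 0) | 0 :: (no moves)
Coarsest stable partition (strong bisimilarity classes):
  B0 = {p0}
  B1 = {p1}
  B2 = {p2}
  B3 = {p3, q3, q4}
  B4 = {q0}
  B5 = {q1}
  B6 = {q2}
p0 ∈ B0, q0 ∈ B4 → different blocks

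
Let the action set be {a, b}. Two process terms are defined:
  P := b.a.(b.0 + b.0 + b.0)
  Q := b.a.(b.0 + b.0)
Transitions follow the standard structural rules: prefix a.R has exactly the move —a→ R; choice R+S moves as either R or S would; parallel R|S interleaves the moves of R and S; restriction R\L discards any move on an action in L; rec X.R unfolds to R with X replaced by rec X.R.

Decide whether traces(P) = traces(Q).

P's transition system — 4 states:
  m0 = b.a.(b.0 + b.0 + b.0) → =b=> m1
  m1 = a.(b.0 + b.0 + b.0) → =a=> m2
  m2 = b.0 + b.0 + b.0 → =b=> m3
  m3 = 0 → deadlocked
Q's transition system — 4 states:
  n0 = b.a.(b.0 + b.0) → =b=> n1
  n1 = a.(b.0 + b.0) → =a=> n2
  n2 = b.0 + b.0 → =b=> n3
  n3 = 0 → deadlocked
Bisimilarity quotient blocks:
  B0 = {m0, n0}
  B1 = {m1, n1}
  B2 = {m2, n2}
  B3 = {m3, n3}
m0 ∈ B0, n0 ∈ B0 → same block
Bisimilar ⇒ trace-equivalent.

trace-equivalent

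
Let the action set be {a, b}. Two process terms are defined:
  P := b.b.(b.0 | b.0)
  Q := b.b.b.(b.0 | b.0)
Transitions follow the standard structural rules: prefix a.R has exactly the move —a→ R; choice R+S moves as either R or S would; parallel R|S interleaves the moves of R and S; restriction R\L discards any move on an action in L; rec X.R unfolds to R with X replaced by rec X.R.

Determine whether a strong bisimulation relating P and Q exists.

not bisimilar

LTS(P): 6 reachable states
  u0 = b.b.(b.0 | b.0) ⊢ ··b··> u1
  u1 = b.(b.0 | b.0) ⊢ ··b··> u2
  u2 = b.0 | b.0 ⊢ ··b··> u3, ··b··> u4
  u3 = 0 | b.0 ⊢ ··b··> u5
  u4 = b.0 | 0 ⊢ ··b··> u5
  u5 = 0 | 0 ⊢ (no moves)
LTS(Q): 7 reachable states
  v0 = b.b.b.(b.0 | b.0) ⊢ ··b··> v1
  v1 = b.b.(b.0 | b.0) ⊢ ··b··> v2
  v2 = b.(b.0 | b.0) ⊢ ··b··> v3
  v3 = b.0 | b.0 ⊢ ··b··> v4, ··b··> v5
  v4 = 0 | b.0 ⊢ ··b··> v6
  v5 = b.0 | 0 ⊢ ··b··> v6
  v6 = 0 | 0 ⊢ (no moves)
Coarsest stable partition (strong bisimilarity classes):
  B0 = {u0, v1}
  B1 = {u1, v2}
  B2 = {u2, v3}
  B3 = {u3, u4, v4, v5}
  B4 = {u5, v6}
  B5 = {v0}
u0 ∈ B0, v0 ∈ B5 → different blocks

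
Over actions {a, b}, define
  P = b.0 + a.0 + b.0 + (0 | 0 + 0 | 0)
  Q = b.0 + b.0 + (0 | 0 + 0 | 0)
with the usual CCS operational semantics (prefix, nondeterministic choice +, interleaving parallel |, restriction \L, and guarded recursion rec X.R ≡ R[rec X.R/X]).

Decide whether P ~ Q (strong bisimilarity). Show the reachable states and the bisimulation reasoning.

NO

Reachable graph of P (2 states):
  p0 = b.0 + a.0 + b.0 + (0 | 0 + 0 | 0) → --a--▸ p1, --b--▸ p1
  p1 = 0 → ·
Reachable graph of Q (2 states):
  q0 = b.0 + b.0 + (0 | 0 + 0 | 0) → --b--▸ q1
  q1 = 0 → ·
Bisimilarity quotient blocks:
  B0 = {p0}
  B1 = {p1, q1}
  B2 = {q0}
p0 ∈ B0, q0 ∈ B2 → different blocks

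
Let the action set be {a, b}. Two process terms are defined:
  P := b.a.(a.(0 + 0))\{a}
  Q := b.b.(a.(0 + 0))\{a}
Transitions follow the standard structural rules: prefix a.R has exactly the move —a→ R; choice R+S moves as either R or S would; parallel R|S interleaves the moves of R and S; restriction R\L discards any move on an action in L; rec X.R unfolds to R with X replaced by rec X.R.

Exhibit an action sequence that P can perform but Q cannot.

ba

Reachable graph of P (3 states):
  u0 = b.a.(a.(0 + 0))\{a} has moves --b--▸ u1
  u1 = a.(a.(0 + 0))\{a} has moves --a--▸ u2
  u2 = (a.(0 + 0))\{a} has moves ·
Reachable graph of Q (3 states):
  v0 = b.b.(a.(0 + 0))\{a} has moves --b--▸ v1
  v1 = b.(a.(0 + 0))\{a} has moves --b--▸ v2
  v2 = (a.(0 + 0))\{a} has moves ·
Run σ = ⟨ba⟩ on P: start {u0}
  [1] b ⇒ {u1}
  [2] a ⇒ {u2}
  — P admits the full trace.
Run σ = ⟨ba⟩ on Q: start {v0}
  [1] b ⇒ {v1}
  [2] a ⇒ ∅ (Q stuck)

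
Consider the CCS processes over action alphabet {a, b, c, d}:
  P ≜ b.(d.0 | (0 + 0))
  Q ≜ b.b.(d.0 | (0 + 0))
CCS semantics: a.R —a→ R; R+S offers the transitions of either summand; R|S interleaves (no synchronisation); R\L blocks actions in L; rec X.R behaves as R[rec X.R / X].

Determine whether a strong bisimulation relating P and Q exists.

LTS(P): 3 reachable states
  s0 = b.(d.0 | (0 + 0)) ⊢ =b=> s1
  s1 = d.0 | (0 + 0) ⊢ =d=> s2
  s2 = 0 | (0 + 0) ⊢ ·
LTS(Q): 4 reachable states
  t0 = b.b.(d.0 | (0 + 0)) ⊢ =b=> t1
  t1 = b.(d.0 | (0 + 0)) ⊢ =b=> t2
  t2 = d.0 | (0 + 0) ⊢ =d=> t3
  t3 = 0 | (0 + 0) ⊢ ·
Bisimilarity quotient blocks:
  B0 = {s0, t1}
  B1 = {s1, t2}
  B2 = {s2, t3}
  B3 = {t0}
s0 ∈ B0, t0 ∈ B3 → different blocks

not bisimilar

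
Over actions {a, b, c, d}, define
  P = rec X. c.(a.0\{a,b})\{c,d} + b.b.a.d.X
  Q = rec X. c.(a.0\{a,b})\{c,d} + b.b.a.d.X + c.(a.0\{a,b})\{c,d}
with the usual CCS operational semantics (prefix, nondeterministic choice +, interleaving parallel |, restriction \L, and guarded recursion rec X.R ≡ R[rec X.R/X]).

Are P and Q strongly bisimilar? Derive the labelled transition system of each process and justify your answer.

YES

Reachable graph of P (6 states):
  s0 = rec X. c.(a.0\{a,b})\{c,d} + b.b.a.d.X | --b--▸ s1, --c--▸ s2
  s1 = b.a.d.(rec X. c.(a.0\{a,b})\{c,d} + b.b.a.d.X) | --b--▸ s3
  s2 = (a.0\{a,b})\{c,d} | --a--▸ s4
  s3 = a.d.(rec X. c.(a.0\{a,b})\{c,d} + b.b.a.d.X) | --a--▸ s5
  s4 = 0\{a,b}\{c,d} | (no moves)
  s5 = d.(rec X. c.(a.0\{a,b})\{c,d} + b.b.a.d.X) | --d--▸ s0
Reachable graph of Q (6 states):
  t0 = rec X. c.(a.0\{a,b})\{c,d} + b.b.a.d.X + c.(a.0\{a,b})\{c,d} | --b--▸ t1, --c--▸ t2
  t1 = b.a.d.(rec X. c.(a.0\{a,b})\{c,d} + b.b.a.d.X + c.(a.0\{a,b})\{c,d}) | --b--▸ t3
  t2 = (a.0\{a,b})\{c,d} | --a--▸ t4
  t3 = a.d.(rec X. c.(a.0\{a,b})\{c,d} + b.b.a.d.X + c.(a.0\{a,b})\{c,d}) | --a--▸ t5
  t4 = 0\{a,b}\{c,d} | (no moves)
  t5 = d.(rec X. c.(a.0\{a,b})\{c,d} + b.b.a.d.X + c.(a.0\{a,b})\{c,d}) | --d--▸ t0
Bisimilarity quotient blocks:
  B0 = {s0, t0}
  B1 = {s1, t1}
  B2 = {s3, t3}
  B3 = {s5, t5}
  B4 = {s2, t2}
  B5 = {s4, t4}
s0 ∈ B0, t0 ∈ B0 → same block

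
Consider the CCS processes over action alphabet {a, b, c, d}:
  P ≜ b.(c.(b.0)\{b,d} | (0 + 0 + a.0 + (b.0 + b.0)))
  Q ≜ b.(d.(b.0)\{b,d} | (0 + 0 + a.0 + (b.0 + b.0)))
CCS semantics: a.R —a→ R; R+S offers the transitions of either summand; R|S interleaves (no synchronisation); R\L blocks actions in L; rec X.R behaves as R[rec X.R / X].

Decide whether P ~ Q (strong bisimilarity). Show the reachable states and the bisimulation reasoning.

LTS(P): 5 reachable states
  p0 = b.(c.(b.0)\{b,d} | (0 + 0 + a.0 + (b.0 + b.0))) | =b=> p1
  p1 = c.(b.0)\{b,d} | (0 + 0 + a.0 + (b.0 + b.0)) | =a=> p2, =b=> p2, =c=> p3
  p2 = c.(b.0)\{b,d} | 0 | =c=> p4
  p3 = (b.0)\{b,d} | (0 + 0 + a.0 + (b.0 + b.0)) | =a=> p4, =b=> p4
  p4 = (b.0)\{b,d} | 0 | stopped
LTS(Q): 5 reachable states
  q0 = b.(d.(b.0)\{b,d} | (0 + 0 + a.0 + (b.0 + b.0))) | =b=> q1
  q1 = d.(b.0)\{b,d} | (0 + 0 + a.0 + (b.0 + b.0)) | =a=> q2, =b=> q2, =d=> q3
  q2 = d.(b.0)\{b,d} | 0 | =d=> q4
  q3 = (b.0)\{b,d} | (0 + 0 + a.0 + (b.0 + b.0)) | =a=> q4, =b=> q4
  q4 = (b.0)\{b,d} | 0 | stopped
Partition-refinement fixed point:
  B0 = {p0}
  B1 = {p1}
  B2 = {p2}
  B3 = {p4, q4}
  B4 = {p3, q3}
  B5 = {q0}
  B6 = {q1}
  B7 = {q2}
p0 ∈ B0, q0 ∈ B5 → different blocks

NO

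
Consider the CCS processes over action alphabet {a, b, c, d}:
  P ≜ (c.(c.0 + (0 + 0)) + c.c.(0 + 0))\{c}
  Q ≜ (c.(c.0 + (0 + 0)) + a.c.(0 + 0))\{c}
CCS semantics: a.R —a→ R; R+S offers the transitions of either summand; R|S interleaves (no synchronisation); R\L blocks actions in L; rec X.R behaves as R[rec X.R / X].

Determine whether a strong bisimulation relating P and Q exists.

Reachable graph of P (1 states):
  p0 = (c.(c.0 + (0 + 0)) + c.c.(0 + 0))\{c} | (no moves)
Reachable graph of Q (2 states):
  q0 = (c.(c.0 + (0 + 0)) + a.c.(0 + 0))\{c} | =a=> q1
  q1 = (c.(0 + 0))\{c} | (no moves)
Coarsest stable partition (strong bisimilarity classes):
  B0 = {p0, q1}
  B1 = {q0}
p0 ∈ B0, q0 ∈ B1 → different blocks

NO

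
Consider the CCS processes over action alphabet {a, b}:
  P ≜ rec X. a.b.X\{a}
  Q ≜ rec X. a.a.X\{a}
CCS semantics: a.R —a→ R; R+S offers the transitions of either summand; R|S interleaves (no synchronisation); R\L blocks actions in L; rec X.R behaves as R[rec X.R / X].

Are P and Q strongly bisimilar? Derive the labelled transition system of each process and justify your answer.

P ≁ Q

Reachable graph of P (3 states):
  m0 = rec X. a.b.X\{a} has moves —a→ m1
  m1 = b.(rec X. a.b.X\{a})\{a} has moves —b→ m2
  m2 = (rec X. a.b.X\{a})\{a} has moves ∅
Reachable graph of Q (3 states):
  n0 = rec X. a.a.X\{a} has moves —a→ n1
  n1 = a.(rec X. a.a.X\{a})\{a} has moves —a→ n2
  n2 = (rec X. a.a.X\{a})\{a} has moves ∅
Partition-refinement fixed point:
  B0 = {m0}
  B1 = {m1}
  B2 = {m2, n2}
  B3 = {n0}
  B4 = {n1}
m0 ∈ B0, n0 ∈ B3 → different blocks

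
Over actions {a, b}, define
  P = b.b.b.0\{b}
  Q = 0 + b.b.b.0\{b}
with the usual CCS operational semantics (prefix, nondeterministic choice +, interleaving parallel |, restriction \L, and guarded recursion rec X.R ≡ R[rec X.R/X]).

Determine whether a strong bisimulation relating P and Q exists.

YES

Reachable graph of P (4 states):
  m0 = b.b.b.0\{b} | ··b··> m1
  m1 = b.b.0\{b} | ··b··> m2
  m2 = b.0\{b} | ··b··> m3
  m3 = 0\{b} | ·
Reachable graph of Q (4 states):
  n0 = 0 + b.b.b.0\{b} | ··b··> n1
  n1 = b.b.0\{b} | ··b··> n2
  n2 = b.0\{b} | ··b··> n3
  n3 = 0\{b} | ·
Bisimilarity quotient blocks:
  B0 = {m0, n0}
  B1 = {m1, n1}
  B2 = {m2, n2}
  B3 = {m3, n3}
m0 ∈ B0, n0 ∈ B0 → same block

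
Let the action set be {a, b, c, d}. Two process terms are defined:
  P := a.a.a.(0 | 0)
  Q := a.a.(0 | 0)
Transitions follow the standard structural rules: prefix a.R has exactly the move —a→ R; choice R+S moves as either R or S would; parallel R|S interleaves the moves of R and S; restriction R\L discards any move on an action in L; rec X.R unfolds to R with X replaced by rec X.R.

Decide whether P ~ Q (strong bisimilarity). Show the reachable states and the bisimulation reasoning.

NO

Reachable graph of P (4 states):
  u0 = a.a.a.(0 | 0) | —a→ u1
  u1 = a.a.(0 | 0) | —a→ u2
  u2 = a.(0 | 0) | —a→ u3
  u3 = 0 | 0 | deadlocked
Reachable graph of Q (3 states):
  v0 = a.a.(0 | 0) | —a→ v1
  v1 = a.(0 | 0) | —a→ v2
  v2 = 0 | 0 | deadlocked
Partition-refinement fixed point:
  B0 = {u0}
  B1 = {u1, v0}
  B2 = {u2, v1}
  B3 = {u3, v2}
u0 ∈ B0, v0 ∈ B1 → different blocks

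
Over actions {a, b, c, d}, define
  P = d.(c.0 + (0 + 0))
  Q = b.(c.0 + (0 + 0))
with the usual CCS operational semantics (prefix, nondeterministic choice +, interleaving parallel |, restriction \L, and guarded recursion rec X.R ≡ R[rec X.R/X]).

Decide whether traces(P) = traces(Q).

NO — witness ⟨d⟩

P's transition system — 3 states:
  p0 = d.(c.0 + (0 + 0)) ⊢ =d=> p1
  p1 = c.0 + (0 + 0) ⊢ =c=> p2
  p2 = 0 ⊢ deadlocked
Q's transition system — 3 states:
  q0 = b.(c.0 + (0 + 0)) ⊢ =b=> q1
  q1 = c.0 + (0 + 0) ⊢ =c=> q2
  q2 = 0 ⊢ deadlocked
Trace ⟨d⟩ through P, begin at {p0}:
  [1] d ⇒ {p1}
  P completes σ.
Trace ⟨d⟩ through Q, begin at {q0}:
  [1] d ⇒ ∅  — Q cannot continue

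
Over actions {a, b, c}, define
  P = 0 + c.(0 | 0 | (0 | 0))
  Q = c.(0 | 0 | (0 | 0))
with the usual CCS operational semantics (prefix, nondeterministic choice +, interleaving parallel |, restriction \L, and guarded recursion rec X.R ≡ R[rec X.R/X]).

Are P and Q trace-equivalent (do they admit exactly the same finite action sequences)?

LTS(P): 2 reachable states
  s0 = 0 + c.(0 | 0 | (0 | 0)) → --c--▸ s1
  s1 = 0 | 0 | (0 | 0) → ·
LTS(Q): 2 reachable states
  t0 = c.(0 | 0 | (0 | 0)) → --c--▸ t1
  t1 = 0 | 0 | (0 | 0) → ·
Coarsest stable partition (strong bisimilarity classes):
  B0 = {s0, t0}
  B1 = {s1, t1}
s0 ∈ B0, t0 ∈ B0 → same block
Bisimilar ⇒ trace-equivalent.

trace-equivalent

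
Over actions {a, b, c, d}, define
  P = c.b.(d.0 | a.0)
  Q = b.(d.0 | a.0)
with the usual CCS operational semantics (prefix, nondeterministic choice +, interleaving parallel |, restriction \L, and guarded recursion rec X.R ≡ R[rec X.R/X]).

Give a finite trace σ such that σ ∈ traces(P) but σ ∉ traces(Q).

c

Reachable graph of P (6 states):
  u0 = c.b.(d.0 | a.0) :: =c=> u1
  u1 = b.(d.0 | a.0) :: =b=> u2
  u2 = d.0 | a.0 :: =a=> u3, =d=> u4
  u3 = d.0 | 0 :: =d=> u5
  u4 = 0 | a.0 :: =a=> u5
  u5 = 0 | 0 :: ∅
Reachable graph of Q (5 states):
  v0 = b.(d.0 | a.0) :: =b=> v1
  v1 = d.0 | a.0 :: =a=> v2, =d=> v3
  v2 = d.0 | 0 :: =d=> v4
  v3 = 0 | a.0 :: =a=> v4
  v4 = 0 | 0 :: ∅
Trace ⟨c⟩ through P, begin at {u0}:
  after c @ step 1: {u1}
  ✓ P
Trace ⟨c⟩ through Q, begin at {v0}:
  after c @ step 1: ∅  — Q cannot continue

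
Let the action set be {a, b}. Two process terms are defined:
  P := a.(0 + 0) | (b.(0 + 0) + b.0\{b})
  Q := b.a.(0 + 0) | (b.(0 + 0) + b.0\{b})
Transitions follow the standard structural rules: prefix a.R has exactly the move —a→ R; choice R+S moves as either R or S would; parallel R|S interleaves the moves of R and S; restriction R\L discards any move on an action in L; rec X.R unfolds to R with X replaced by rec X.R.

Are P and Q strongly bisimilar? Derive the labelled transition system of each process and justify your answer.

P ≁ Q

LTS(P): 6 reachable states
  u0 = a.(0 + 0) | (b.(0 + 0) + b.0\{b}) → ··a··> u1, ··b··> u2, ··b··> u3
  u1 = (0 + 0) | (b.(0 + 0) + b.0\{b}) → ··b··> u4, ··b··> u5
  u2 = a.(0 + 0) | (0 + 0) → ··a··> u4
  u3 = a.(0 + 0) | 0\{b} → ··a··> u5
  u4 = (0 + 0) | (0 + 0) → deadlocked
  u5 = (0 + 0) | 0\{b} → deadlocked
LTS(Q): 9 reachable states
  v0 = b.a.(0 + 0) | (b.(0 + 0) + b.0\{b}) → ··b··> v1, ··b··> v2, ··b··> v3
  v1 = a.(0 + 0) | (b.(0 + 0) + b.0\{b}) → ··a··> v4, ··b··> v5, ··b··> v6
  v2 = b.a.(0 + 0) | (0 + 0) → ··b··> v5
  v3 = b.a.(0 + 0) | 0\{b} → ··b··> v6
  v4 = (0 + 0) | (b.(0 + 0) + b.0\{b}) → ··b··> v7, ··b··> v8
  v5 = a.(0 + 0) | (0 + 0) → ··a··> v7
  v6 = a.(0 + 0) | 0\{b} → ··a··> v8
  v7 = (0 + 0) | (0 + 0) → deadlocked
  v8 = (0 + 0) | 0\{b} → deadlocked
Bisimilarity quotient blocks:
  B0 = {u0, v1}
  B1 = {u2, u3, v5, v6}
  B2 = {u4, u5, v7, v8}
  B3 = {u1, v4}
  B4 = {v0}
  B5 = {v2, v3}
u0 ∈ B0, v0 ∈ B4 → different blocks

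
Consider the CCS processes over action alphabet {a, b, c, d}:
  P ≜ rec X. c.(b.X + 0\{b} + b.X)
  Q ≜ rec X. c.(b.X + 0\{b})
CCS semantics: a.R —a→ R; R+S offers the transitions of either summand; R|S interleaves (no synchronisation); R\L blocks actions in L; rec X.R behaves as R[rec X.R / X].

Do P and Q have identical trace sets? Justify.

P's transition system — 2 states:
  s0 = rec X. c.(b.X + 0\{b} + b.X) → =c=> s1
  s1 = b.(rec X. c.(b.X + 0\{b} + b.X)) + 0\{b} + b.(rec X. c.(b.X + 0\{b} + b.X)) → =b=> s0
Q's transition system — 2 states:
  t0 = rec X. c.(b.X + 0\{b}) → =c=> t1
  t1 = b.(rec X. c.(b.X + 0\{b})) + 0\{b} → =b=> t0
Bisimilarity quotient blocks:
  B0 = {s0, t0}
  B1 = {s1, t1}
s0 ∈ B0, t0 ∈ B0 → same block
Bisimilar ⇒ trace-equivalent.

YES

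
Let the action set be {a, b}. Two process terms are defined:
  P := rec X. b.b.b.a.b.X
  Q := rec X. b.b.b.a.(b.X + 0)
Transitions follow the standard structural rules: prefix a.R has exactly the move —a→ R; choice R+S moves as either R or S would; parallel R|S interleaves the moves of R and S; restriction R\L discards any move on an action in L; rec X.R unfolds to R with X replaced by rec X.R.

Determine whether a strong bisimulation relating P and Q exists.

P's transition system — 5 states:
  p0 = rec X. b.b.b.a.b.X has moves —b→ p1
  p1 = b.b.a.b.(rec X. b.b.b.a.b.X) has moves —b→ p2
  p2 = b.a.b.(rec X. b.b.b.a.b.X) has moves —b→ p3
  p3 = a.b.(rec X. b.b.b.a.b.X) has moves —a→ p4
  p4 = b.(rec X. b.b.b.a.b.X) has moves —b→ p0
Q's transition system — 5 states:
  q0 = rec X. b.b.b.a.(b.X + 0) has moves —b→ q1
  q1 = b.b.a.(b.(rec X. b.b.b.a.(b.X + 0)) + 0) has moves —b→ q2
  q2 = b.a.(b.(rec X. b.b.b.a.(b.X + 0)) + 0) has moves —b→ q3
  q3 = a.(b.(rec X. b.b.b.a.(b.X + 0)) + 0) has moves —a→ q4
  q4 = b.(rec X. b.b.b.a.(b.X + 0)) + 0 has moves —b→ q0
Partition-refinement fixed point:
  B0 = {p0, q0}
  B1 = {p1, q1}
  B2 = {p2, q2}
  B3 = {p3, q3}
  B4 = {p4, q4}
p0 ∈ B0, q0 ∈ B0 → same block

P ~ Q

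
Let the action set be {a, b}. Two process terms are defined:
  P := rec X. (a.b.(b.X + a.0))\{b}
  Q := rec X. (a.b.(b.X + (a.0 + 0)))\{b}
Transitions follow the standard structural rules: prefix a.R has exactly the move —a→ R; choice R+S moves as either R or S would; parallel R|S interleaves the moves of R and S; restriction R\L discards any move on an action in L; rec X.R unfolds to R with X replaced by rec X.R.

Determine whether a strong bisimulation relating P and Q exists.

bisimilar

LTS(P): 2 reachable states
  u0 = rec X. (a.b.(b.X + a.0))\{b} ⊢ —a→ u1
  u1 = (b.(b.(rec X. (a.b.(b.X + a.0))\{b}) + a.0))\{b} ⊢ ·
LTS(Q): 2 reachable states
  v0 = rec X. (a.b.(b.X + (a.0 + 0)))\{b} ⊢ —a→ v1
  v1 = (b.(b.(rec X. (a.b.(b.X + (a.0 + 0)))\{b}) + (a.0 + 0)))\{b} ⊢ ·
Partition-refinement fixed point:
  B0 = {u0, v0}
  B1 = {u1, v1}
u0 ∈ B0, v0 ∈ B0 → same block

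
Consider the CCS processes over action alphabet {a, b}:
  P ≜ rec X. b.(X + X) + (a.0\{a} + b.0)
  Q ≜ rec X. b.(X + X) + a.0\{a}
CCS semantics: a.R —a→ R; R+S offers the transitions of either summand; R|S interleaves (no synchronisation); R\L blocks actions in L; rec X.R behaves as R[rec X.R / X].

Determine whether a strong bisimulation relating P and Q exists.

not bisimilar

LTS(P): 4 reachable states
  s0 = rec X. b.(X + X) + (a.0\{a} + b.0) has moves --a--▸ s1, --b--▸ s2, --b--▸ s3
  s1 = 0\{a} has moves ·
  s2 = (rec X. b.(X + X) + (a.0\{a} + b.0)) + (rec X. b.(X + X) + (a.0\{a} + b.0)) has moves --a--▸ s1, --b--▸ s2, --b--▸ s3
  s3 = 0 has moves ·
LTS(Q): 3 reachable states
  t0 = rec X. b.(X + X) + a.0\{a} has moves --a--▸ t1, --b--▸ t2
  t1 = 0\{a} has moves ·
  t2 = (rec X. b.(X + X) + a.0\{a}) + (rec X. b.(X + X) + a.0\{a}) has moves --a--▸ t1, --b--▸ t2
Bisimilarity quotient blocks:
  B0 = {s0, s2}
  B1 = {s1, s3, t1}
  B2 = {t0, t2}
s0 ∈ B0, t0 ∈ B2 → different blocks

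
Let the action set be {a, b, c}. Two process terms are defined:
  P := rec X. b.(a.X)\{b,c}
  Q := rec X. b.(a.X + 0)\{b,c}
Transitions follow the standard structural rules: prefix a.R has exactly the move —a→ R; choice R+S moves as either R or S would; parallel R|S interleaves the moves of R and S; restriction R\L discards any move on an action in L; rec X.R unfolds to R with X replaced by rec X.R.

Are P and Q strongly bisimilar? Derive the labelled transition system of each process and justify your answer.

LTS(P): 3 reachable states
  s0 = rec X. b.(a.X)\{b,c} :: -b-> s1
  s1 = (a.(rec X. b.(a.X)\{b,c}))\{b,c} :: -a-> s2
  s2 = (rec X. b.(a.X)\{b,c})\{b,c} :: (no moves)
LTS(Q): 3 reachable states
  t0 = rec X. b.(a.X + 0)\{b,c} :: -b-> t1
  t1 = (a.(rec X. b.(a.X + 0)\{b,c}) + 0)\{b,c} :: -a-> t2
  t2 = (rec X. b.(a.X + 0)\{b,c})\{b,c} :: (no moves)
Bisimilarity quotient blocks:
  B0 = {s0, t0}
  B1 = {s1, t1}
  B2 = {s2, t2}
s0 ∈ B0, t0 ∈ B0 → same block

bisimilar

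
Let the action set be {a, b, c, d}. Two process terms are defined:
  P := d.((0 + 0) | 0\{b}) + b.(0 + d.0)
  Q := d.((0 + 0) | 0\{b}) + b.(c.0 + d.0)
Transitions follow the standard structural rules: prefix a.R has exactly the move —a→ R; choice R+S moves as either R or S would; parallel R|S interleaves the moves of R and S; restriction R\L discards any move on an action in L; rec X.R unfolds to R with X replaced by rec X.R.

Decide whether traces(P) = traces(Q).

P's transition system — 4 states:
  p0 = d.((0 + 0) | 0\{b}) + b.(0 + d.0) | -b-> p1, -d-> p2
  p1 = 0 + d.0 | -d-> p3
  p2 = (0 + 0) | 0\{b} | stopped
  p3 = 0 | stopped
Q's transition system — 4 states:
  q0 = d.((0 + 0) | 0\{b}) + b.(c.0 + d.0) | -b-> q1, -d-> q2
  q1 = c.0 + d.0 | -c-> q3, -d-> q3
  q2 = (0 + 0) | 0\{b} | stopped
  q3 = 0 | stopped
Executing bc from Q (initial set {q0}):
  [1] b ⇒ {q1}
  [2] c ⇒ {q3}
  ✓ Q
Executing bc from P (initial set {p0}):
  [1] b ⇒ {p1}
  [2] c ⇒ ∅ (P stuck)

trace-distinct — witness ⟨bc⟩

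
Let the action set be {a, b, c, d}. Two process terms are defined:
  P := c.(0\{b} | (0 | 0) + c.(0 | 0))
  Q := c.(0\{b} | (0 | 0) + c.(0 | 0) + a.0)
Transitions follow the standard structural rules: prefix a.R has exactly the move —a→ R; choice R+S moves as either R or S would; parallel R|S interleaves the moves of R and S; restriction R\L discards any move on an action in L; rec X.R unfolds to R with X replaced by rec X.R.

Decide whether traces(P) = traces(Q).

P's transition system — 3 states:
  m0 = c.(0\{b} | (0 | 0) + c.(0 | 0)) | -c-> m1
  m1 = 0\{b} | (0 | 0) + c.(0 | 0) | -c-> m2
  m2 = 0 | 0 | (no moves)
Q's transition system — 4 states:
  n0 = c.(0\{b} | (0 | 0) + c.(0 | 0) + a.0) | -c-> n1
  n1 = 0\{b} | (0 | 0) + c.(0 | 0) + a.0 | -a-> n2, -c-> n3
  n2 = 0 | (no moves)
  n3 = 0 | 0 | (no moves)
Executing ca from Q (initial set {n0}):
  after c @ step 1: {n1}
  after a @ step 2: {n2}
  Q completes σ.
Executing ca from P (initial set {m0}):
  after c @ step 1: {m1}
  after a @ step 2: ∅ (P stuck)

trace-distinct — witness ⟨ca⟩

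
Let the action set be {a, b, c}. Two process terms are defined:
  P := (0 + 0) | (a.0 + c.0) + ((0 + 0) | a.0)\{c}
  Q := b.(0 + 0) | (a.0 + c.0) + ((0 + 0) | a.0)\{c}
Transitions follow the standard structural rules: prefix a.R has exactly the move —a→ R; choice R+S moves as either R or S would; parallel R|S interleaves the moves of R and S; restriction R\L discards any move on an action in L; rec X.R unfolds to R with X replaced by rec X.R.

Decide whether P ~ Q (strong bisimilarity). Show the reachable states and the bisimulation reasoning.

P ≁ Q

Reachable graph of P (3 states):
  m0 = (0 + 0) | (a.0 + c.0) + ((0 + 0) | a.0)\{c} | -a-> m1, -a-> m2, -c-> m2
  m1 = ((0 + 0) | 0)\{c} | stopped
  m2 = (0 + 0) | 0 | stopped
Reachable graph of Q (5 states):
  n0 = b.(0 + 0) | (a.0 + c.0) + ((0 + 0) | a.0)\{c} | -a-> n1, -a-> n2, -b-> n3, -c-> n2
  n1 = ((0 + 0) | 0)\{c} | stopped
  n2 = b.(0 + 0) | 0 | -b-> n4
  n3 = (0 + 0) | (a.0 + c.0) | -a-> n4, -c-> n4
  n4 = (0 + 0) | 0 | stopped
Bisimilarity quotient blocks:
  B0 = {m0, n3}
  B1 = {m1, m2, n1, n4}
  B2 = {n0}
  B3 = {n2}
m0 ∈ B0, n0 ∈ B2 → different blocks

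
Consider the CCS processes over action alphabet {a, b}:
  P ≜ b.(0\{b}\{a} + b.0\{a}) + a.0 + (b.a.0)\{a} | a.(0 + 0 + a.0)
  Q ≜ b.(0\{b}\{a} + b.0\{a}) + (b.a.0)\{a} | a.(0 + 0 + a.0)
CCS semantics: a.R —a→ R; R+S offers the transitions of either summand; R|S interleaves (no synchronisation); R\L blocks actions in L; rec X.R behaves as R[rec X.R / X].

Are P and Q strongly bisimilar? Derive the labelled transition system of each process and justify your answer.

P ≁ Q

Reachable graph of P (9 states):
  u0 = b.(0\{b}\{a} + b.0\{a}) + a.0 + (b.a.0)\{a} | a.(0 + 0 + a.0) :: -a-> u1, -a-> u2, -b-> u3, -b-> u4
  u1 = (b.a.0)\{a} | (0 + 0 + a.0) :: -a-> u5, -b-> u6
  u2 = 0 :: ∅
  u3 = (a.0)\{a} | a.(0 + 0 + a.0) :: -a-> u6
  u4 = 0\{b}\{a} + b.0\{a} :: -b-> u7
  u5 = (b.a.0)\{a} | 0 :: -b-> u8
  u6 = (a.0)\{a} | (0 + 0 + a.0) :: -a-> u8
  u7 = 0\{a} :: ∅
  u8 = (a.0)\{a} | 0 :: ∅
Reachable graph of Q (8 states):
  v0 = b.(0\{b}\{a} + b.0\{a}) + (b.a.0)\{a} | a.(0 + 0 + a.0) :: -a-> v1, -b-> v2, -b-> v3
  v1 = (b.a.0)\{a} | (0 + 0 + a.0) :: -a-> v4, -b-> v5
  v2 = (a.0)\{a} | a.(0 + 0 + a.0) :: -a-> v5
  v3 = 0\{b}\{a} + b.0\{a} :: -b-> v6
  v4 = (b.a.0)\{a} | 0 :: -b-> v7
  v5 = (a.0)\{a} | (0 + 0 + a.0) :: -a-> v7
  v6 = 0\{a} :: ∅
  v7 = (a.0)\{a} | 0 :: ∅
Bisimilarity quotient blocks:
  B0 = {u0}
  B1 = {u2, u7, u8, v6, v7}
  B2 = {u1, v1}
  B3 = {u4, u5, v3, v4}
  B4 = {u6, v5}
  B5 = {u3, v2}
  B6 = {v0}
u0 ∈ B0, v0 ∈ B6 → different blocks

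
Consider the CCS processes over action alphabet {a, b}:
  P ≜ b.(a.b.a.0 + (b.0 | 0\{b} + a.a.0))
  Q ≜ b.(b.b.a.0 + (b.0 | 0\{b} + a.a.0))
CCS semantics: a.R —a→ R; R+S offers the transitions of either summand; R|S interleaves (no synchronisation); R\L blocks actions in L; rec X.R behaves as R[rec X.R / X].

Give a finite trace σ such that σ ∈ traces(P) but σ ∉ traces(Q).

P's transition system — 6 states:
  p0 = b.(a.b.a.0 + (b.0 | 0\{b} + a.a.0)) | --b--▸ p1
  p1 = a.b.a.0 + (b.0 | 0\{b} + a.a.0) | --a--▸ p2, --a--▸ p3, --b--▸ p4
  p2 = a.0 | --a--▸ p5
  p3 = b.a.0 | --b--▸ p2
  p4 = 0 | 0\{b} | deadlocked
  p5 = 0 | deadlocked
Q's transition system — 6 states:
  q0 = b.(b.b.a.0 + (b.0 | 0\{b} + a.a.0)) | --b--▸ q1
  q1 = b.b.a.0 + (b.0 | 0\{b} + a.a.0) | --a--▸ q2, --b--▸ q3, --b--▸ q4
  q2 = a.0 | --a--▸ q5
  q3 = 0 | 0\{b} | deadlocked
  q4 = b.a.0 | --b--▸ q2
  q5 = 0 | deadlocked
Run σ = ⟨bab⟩ on P: start {p0}
  after b @ step 1: {p1}
  after a @ step 2: {p2, p3}
  after b @ step 3: {p2}
  — P admits the full trace.
Run σ = ⟨bab⟩ on Q: start {q0}
  after b @ step 1: {q1}
  after a @ step 2: {q2}
  after b @ step 3: no successor for Q

bab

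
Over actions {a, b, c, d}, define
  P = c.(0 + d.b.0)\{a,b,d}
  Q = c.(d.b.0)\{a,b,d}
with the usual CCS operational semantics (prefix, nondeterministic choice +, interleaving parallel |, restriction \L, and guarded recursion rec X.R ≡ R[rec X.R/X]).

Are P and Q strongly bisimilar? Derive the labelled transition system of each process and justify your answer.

LTS(P): 2 reachable states
  p0 = c.(0 + d.b.0)\{a,b,d} ⊢ ··c··> p1
  p1 = (0 + d.b.0)\{a,b,d} ⊢ ∅
LTS(Q): 2 reachable states
  q0 = c.(d.b.0)\{a,b,d} ⊢ ··c··> q1
  q1 = (d.b.0)\{a,b,d} ⊢ ∅
Coarsest stable partition (strong bisimilarity classes):
  B0 = {p0, q0}
  B1 = {p1, q1}
p0 ∈ B0, q0 ∈ B0 → same block

bisimilar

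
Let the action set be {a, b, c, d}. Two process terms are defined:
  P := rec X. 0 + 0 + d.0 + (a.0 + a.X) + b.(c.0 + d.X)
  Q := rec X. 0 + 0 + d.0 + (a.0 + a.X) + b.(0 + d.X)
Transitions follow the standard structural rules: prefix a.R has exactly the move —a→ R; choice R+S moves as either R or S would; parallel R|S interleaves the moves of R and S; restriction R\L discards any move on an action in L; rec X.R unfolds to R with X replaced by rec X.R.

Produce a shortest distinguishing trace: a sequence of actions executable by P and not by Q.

LTS(P): 3 reachable states
  u0 = rec X. 0 + 0 + d.0 + (a.0 + a.X) + b.(c.0 + d.X) :: ··a··> u0, ··a··> u1, ··b··> u2, ··d··> u1
  u1 = 0 :: stopped
  u2 = c.0 + d.(rec X. 0 + 0 + d.0 + (a.0 + a.X) + b.(c.0 + d.X)) :: ··c··> u1, ··d··> u0
LTS(Q): 3 reachable states
  v0 = rec X. 0 + 0 + d.0 + (a.0 + a.X) + b.(0 + d.X) :: ··a··> v0, ··a··> v1, ··b··> v2, ··d··> v1
  v1 = 0 :: stopped
  v2 = 0 + d.(rec X. 0 + 0 + d.0 + (a.0 + a.X) + b.(0 + d.X)) :: ··d··> v0
Run σ = ⟨bc⟩ on P: start {u0}
  after b @ step 1: {u2}
  after c @ step 2: {u1}
  — P admits the full trace.
Run σ = ⟨bc⟩ on Q: start {v0}
  after b @ step 1: {v2}
  after c @ step 2: no successor for Q

bc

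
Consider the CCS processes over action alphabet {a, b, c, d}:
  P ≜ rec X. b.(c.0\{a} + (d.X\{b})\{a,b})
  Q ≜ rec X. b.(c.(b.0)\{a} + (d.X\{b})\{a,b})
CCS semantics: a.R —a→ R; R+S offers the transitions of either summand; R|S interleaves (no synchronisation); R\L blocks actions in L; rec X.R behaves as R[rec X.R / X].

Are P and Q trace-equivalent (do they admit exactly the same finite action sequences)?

Reachable graph of P (4 states):
  m0 = rec X. b.(c.0\{a} + (d.X\{b})\{a,b}) → -b-> m1
  m1 = c.0\{a} + (d.(rec X. b.(c.0\{a} + (d.X\{b})\{a,b}))\{b})\{a,b} → -c-> m2, -d-> m3
  m2 = 0\{a} → ·
  m3 = (rec X. b.(c.0\{a} + (d.X\{b})\{a,b}))\{b}\{a,b} → ·
Reachable graph of Q (5 states):
  n0 = rec X. b.(c.(b.0)\{a} + (d.X\{b})\{a,b}) → -b-> n1
  n1 = c.(b.0)\{a} + (d.(rec X. b.(c.(b.0)\{a} + (d.X\{b})\{a,b}))\{b})\{a,b} → -c-> n2, -d-> n3
  n2 = (b.0)\{a} → -b-> n4
  n3 = (rec X. b.(c.(b.0)\{a} + (d.X\{b})\{a,b}))\{b}\{a,b} → ·
  n4 = 0\{a} → ·
Run σ = ⟨bcb⟩ on Q: start {n0}
  after b @ step 1: {n1}
  after c @ step 2: {n2}
  after b @ step 3: {n4}
  ✓ Q
Run σ = ⟨bcb⟩ on P: start {m0}
  after b @ step 1: {m1}
  after c @ step 2: {m2}
  after b @ step 3: ∅ (P stuck)

trace-distinct — witness ⟨bcb⟩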